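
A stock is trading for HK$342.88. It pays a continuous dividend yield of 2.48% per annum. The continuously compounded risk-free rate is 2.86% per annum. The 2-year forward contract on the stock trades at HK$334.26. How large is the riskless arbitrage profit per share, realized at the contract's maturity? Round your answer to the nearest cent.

HK$11.24 per share

Fair forward: F* = S·e^(carry·T), with carry = (r − q) = 0.0286 − 0.0248 = 0.0038
F* = 342.88 · e^(0.0038 × 2) = 342.88 · e^0.007600 = 342.88 × 1.007629 = HK$345.4958
Market HK$334.26 < fair HK$345.4958: forward underpriced → reverse cash-and-carry (short spot, go long the forward).
At maturity, profit = |F_mkt − F*| = |334.26 − 345.4958| = HK$11.24 per share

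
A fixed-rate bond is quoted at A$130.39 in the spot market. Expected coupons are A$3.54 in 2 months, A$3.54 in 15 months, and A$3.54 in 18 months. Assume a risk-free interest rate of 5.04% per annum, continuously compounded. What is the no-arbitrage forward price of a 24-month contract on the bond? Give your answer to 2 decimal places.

A$133.03

PV(coupons) I = 3.54·e^(−0.0504·2/12) + 3.54·e^(−0.0504·15/12) + 3.54·e^(−0.0504·18/12)
I = 3.5104 + 3.3239 + 3.2822 = 10.1165
F = (S − I)·e^(rT) = (130.39 − 10.1165) · e^(0.0504·24/12)
= 120.2735 · e^0.100800 = 120.2735 × 1.106055 = A$133.03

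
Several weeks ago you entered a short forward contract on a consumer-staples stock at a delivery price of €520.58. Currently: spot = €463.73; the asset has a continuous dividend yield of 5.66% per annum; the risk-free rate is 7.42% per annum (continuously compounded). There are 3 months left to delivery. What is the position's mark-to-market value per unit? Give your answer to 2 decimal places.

€53.80

Current fair forward for the remaining 3 months: F = S·e^((r − q)·T), (r − q) = 0.0742 − 0.0566 = 0.0176
F = 463.73 · e^(0.0176 × 3/12) = 463.73 × 1.004410 = 465.7750
Value of long forward = (F − K)·e^(−rT) = (465.7750 − 520.58) · e^(−0.0742·3/12)
= -54.8050 × 0.981621 = -53.80
Short position value = −(long value) = €53.80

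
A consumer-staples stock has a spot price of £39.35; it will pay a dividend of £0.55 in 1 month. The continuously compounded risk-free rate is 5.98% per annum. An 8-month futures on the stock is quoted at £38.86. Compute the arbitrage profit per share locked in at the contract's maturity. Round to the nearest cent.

PV(dividends) I = 0.55·e^(−0.0598·1/12) = 0.5473
Fair futures F* = (S − I)·e^(rT) = (39.35 − 0.5473)·e^0.039867 = 38.8027 × 1.040672 = 40.3809
Market £38.86 < fair 40.3809: forward underpriced → reverse cash-and-carry (short the stock, invest proceeds at r, pay the dividends, go long the forward).
Profit at T = |F_mkt − F*| = |38.86 − 40.3809| = £1.52 per share

£1.52 per share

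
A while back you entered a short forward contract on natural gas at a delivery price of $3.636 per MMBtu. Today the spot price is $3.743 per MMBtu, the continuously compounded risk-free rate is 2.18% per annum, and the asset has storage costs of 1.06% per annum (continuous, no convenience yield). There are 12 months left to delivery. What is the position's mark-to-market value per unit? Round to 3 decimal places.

-$0.225 per MMBtu

Current fair forward for the remaining 12 months: F = S·e^((r + u)·T), (r + u) = 0.0218 + 0.0106 = 0.0324
F = 3.743 · e^(0.0324 × 12/12) = 3.743 × 1.032931 = 3.8663
Value of long forward = (F − K)·e^(−rT) = (3.8663 − 3.636) · e^(−0.0218·12/12)
= 0.2303 × 0.978436 = 0.225
Short position value = −(long value) = -$0.225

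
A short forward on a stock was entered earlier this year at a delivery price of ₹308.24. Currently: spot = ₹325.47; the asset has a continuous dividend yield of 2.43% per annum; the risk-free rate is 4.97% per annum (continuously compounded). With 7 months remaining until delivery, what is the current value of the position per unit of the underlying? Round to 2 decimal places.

Current fair forward for the remaining 7 months: F = S·e^((r − q)·T), (r − q) = 0.0497 − 0.0243 = 0.0254
F = 325.47 · e^(0.0254 × 7/12) = 325.47 × 1.014927 = 330.3283
Value of long forward = (F − K)·e^(−rT) = (330.3283 − 308.24) · e^(−0.0497·7/12)
= 22.0883 × 0.971425 = 21.46
Short position value = −(long value) = -₹21.46

-₹21.46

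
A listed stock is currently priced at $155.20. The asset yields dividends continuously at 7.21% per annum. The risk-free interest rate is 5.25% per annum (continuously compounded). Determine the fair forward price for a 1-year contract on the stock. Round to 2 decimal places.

F = S·e^((r − q)T) = 155.20 · e^((0.0525 − 0.0721) × 12/12)
= 155.20 · e^-0.019600 = 155.20 × 0.980591
F = $152.19

$152.19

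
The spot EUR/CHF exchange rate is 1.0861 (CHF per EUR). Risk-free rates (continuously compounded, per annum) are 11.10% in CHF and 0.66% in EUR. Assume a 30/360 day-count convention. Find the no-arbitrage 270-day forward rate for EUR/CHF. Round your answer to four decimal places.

F = S·e^((r_CHF − r_EUR)T) = 1.0861 · e^((0.1110 − 0.0066) × 270/360)
= 1.0861 · e^0.078300 = 1.0861 × 1.081447
F = 1.1746 CHF per EUR

1.1746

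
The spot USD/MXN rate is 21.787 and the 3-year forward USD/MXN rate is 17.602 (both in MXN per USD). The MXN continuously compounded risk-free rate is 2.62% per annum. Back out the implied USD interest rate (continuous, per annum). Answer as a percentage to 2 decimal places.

F = S·e^((r_MXN − r_USD)T) ⇒ r_USD = r_MXN − ln(F/S)/T
ln(17.602/21.787) = -0.213301; /(3) = -0.071100
r_USD = 0.0262 + 0.071100 = 0.097300
r_USD = 9.73%

9.73%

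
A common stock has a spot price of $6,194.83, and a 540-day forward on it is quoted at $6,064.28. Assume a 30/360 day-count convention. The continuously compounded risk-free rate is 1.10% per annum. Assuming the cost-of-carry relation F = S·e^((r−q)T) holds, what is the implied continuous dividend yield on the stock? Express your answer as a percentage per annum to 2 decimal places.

2.52%

From F = S·e^((r−q)T): (r − q) = ln(F/S)/T
ln(6064.28/6194.83) = ln(0.978926) = -0.021299
(r − q) = -0.021299 / (540/360) = -0.014199
q = r − ln(F/S)/T = 0.0110 + 0.014199 = 0.025199
q = 2.52%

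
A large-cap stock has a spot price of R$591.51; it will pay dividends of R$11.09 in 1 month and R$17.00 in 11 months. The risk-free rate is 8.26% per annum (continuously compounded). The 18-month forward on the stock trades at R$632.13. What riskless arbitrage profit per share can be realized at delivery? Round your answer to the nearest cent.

R$7.10 per share

PV(dividends) I = 11.09·e^(−0.0826·1/12) + 17.00·e^(−0.0826·11/12) = 26.7743
Fair forward F* = (S − I)·e^(rT) = (591.51 − 26.7743)·e^0.123900 = 564.7357 × 1.131903 = 639.2260
Market R$632.13 < fair 639.2260: forward underpriced → reverse cash-and-carry (short the stock, invest proceeds at r, pay the dividends, go long the forward).
Profit at T = |F_mkt − F*| = |632.13 − 639.2260| = R$7.10 per share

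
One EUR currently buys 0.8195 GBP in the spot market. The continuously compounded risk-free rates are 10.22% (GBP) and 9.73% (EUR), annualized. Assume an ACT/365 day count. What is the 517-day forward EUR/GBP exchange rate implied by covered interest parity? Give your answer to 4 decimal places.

F = S·e^((r_GBP − r_EUR)T) = 0.8195 · e^((0.1022 − 0.0973) × 517/365)
= 0.8195 · e^0.006941 = 0.8195 × 1.006965
F = 0.8252 GBP per EUR

0.8252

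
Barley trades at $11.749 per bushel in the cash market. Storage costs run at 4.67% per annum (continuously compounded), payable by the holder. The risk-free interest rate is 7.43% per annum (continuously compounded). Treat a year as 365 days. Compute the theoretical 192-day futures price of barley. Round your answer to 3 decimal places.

$12.521 per bushel

Net carry = r + u − y = 0.0743 + 0.0467 − 0.0000 = 0.1210
F = S·e^((r+u−y)T) = 11.749 · e^(0.1210 × 192/365) = 11.749 · e^0.063649
= 11.749 × 1.065718 = $12.521 per bushel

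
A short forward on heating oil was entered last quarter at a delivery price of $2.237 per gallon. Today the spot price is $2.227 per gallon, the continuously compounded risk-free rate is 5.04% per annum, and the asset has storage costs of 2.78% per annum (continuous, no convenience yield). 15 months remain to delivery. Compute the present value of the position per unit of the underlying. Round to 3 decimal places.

Current fair forward for the remaining 15 months: F = S·e^((r + u)·T), (r + u) = 0.0504 + 0.0278 = 0.0782
F = 2.227 · e^(0.0782 × 15/12) = 2.227 × 1.102687 = 2.4557
Value of long forward = (F − K)·e^(−rT) = (2.4557 − 2.237) · e^(−0.0504·15/12)
= 0.2187 × 0.938943 = 0.205
Short position value = −(long value) = -$0.205

-$0.205 per gallon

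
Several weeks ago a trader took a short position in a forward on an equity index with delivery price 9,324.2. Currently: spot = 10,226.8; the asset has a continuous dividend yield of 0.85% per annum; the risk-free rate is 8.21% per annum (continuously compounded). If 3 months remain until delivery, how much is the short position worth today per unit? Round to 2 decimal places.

Current fair forward for the remaining 3 months: F = S·e^((r − q)·T), (r − q) = 0.0821 − 0.0085 = 0.0736
F = 10226.8 · e^(0.0736 × 3/12) = 10226.8 × 1.01857032 = 10416.7149
Value of long forward = (F − K)·e^(−rT) = (10416.7149 − 9324.2) · e^(−0.0821·3/12)
= 1092.5149 × 0.97968420 = 1070.32
Short position value = −(long value) = -1070.32

-1070.32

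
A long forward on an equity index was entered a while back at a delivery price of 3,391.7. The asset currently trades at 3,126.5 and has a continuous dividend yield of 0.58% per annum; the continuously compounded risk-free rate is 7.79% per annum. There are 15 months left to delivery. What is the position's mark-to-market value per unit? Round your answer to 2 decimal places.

26.91

Current fair forward for the remaining 15 months: F = S·e^((r − q)·T), (r − q) = 0.0779 − 0.0058 = 0.0721
F = 3126.5 · e^(0.0721 × 15/12) = 3126.5 × 1.09431106 = 3421.3635
Value of long forward = (F − K)·e^(−rT) = (3421.3635 − 3391.7) · e^(−0.0779·15/12)
= 29.6635 × 0.90721574 = 26.91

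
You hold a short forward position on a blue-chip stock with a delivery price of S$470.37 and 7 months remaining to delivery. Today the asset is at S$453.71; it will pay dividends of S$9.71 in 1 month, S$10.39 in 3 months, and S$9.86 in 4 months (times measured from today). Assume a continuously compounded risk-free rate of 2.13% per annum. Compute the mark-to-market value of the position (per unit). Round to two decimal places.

PV(remaining dividends) I = 9.71·e^(−0.0213·1/12) + 10.39·e^(−0.0213·3/12) + 9.86·e^(−0.0213·4/12) = 29.8178
Current forward F = (S − I)·e^(rT) = (453.71 − 29.8178)·e^(0.0213·7/12) = 423.8922 × 1.012503 = 429.1921
Value (long) = (F − K)·e^(−rT) = (429.1921 − 470.37) × 0.987652 = -40.6694
Short position value = −(long value) = S$40.67

S$40.67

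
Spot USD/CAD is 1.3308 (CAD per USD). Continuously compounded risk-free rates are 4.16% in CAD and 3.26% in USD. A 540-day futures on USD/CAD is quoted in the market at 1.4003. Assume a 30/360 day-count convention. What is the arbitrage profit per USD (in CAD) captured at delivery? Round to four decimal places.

0.0514 per USD (in CAD)

Fair futures: F* = S·e^(carry·T), with carry = (r_CAD − r_USD) = 0.0416 − 0.0326 = 0.0090
F* = 1.3308 · e^(0.0090 × 540/360) = 1.3308 · e^0.013500 = 1.3308 × 1.013592 = 1.3489
Market 1.4003 > fair 1.3489: forward overpriced → cash-and-carry (buy spot, short the forward).
At maturity, profit = |F_mkt − F*| = |1.4003 − 1.3489| = 0.0514 per USD (in CAD)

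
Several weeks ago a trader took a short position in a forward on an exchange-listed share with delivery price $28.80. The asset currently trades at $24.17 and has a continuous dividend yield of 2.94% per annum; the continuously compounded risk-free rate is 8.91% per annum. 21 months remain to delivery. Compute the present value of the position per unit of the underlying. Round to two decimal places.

Current fair forward for the remaining 21 months: F = S·e^((r − q)·T), (r − q) = 0.0891 − 0.0294 = 0.0597
F = 24.17 · e^(0.0597 × 21/12) = 24.17 × 1.110128 = 26.8318
Value of long forward = (F − K)·e^(−rT) = (26.8318 − 28.80) · e^(−0.0891·21/12)
= -1.9682 × 0.855623 = -1.68
Short position value = −(long value) = $1.68

$1.68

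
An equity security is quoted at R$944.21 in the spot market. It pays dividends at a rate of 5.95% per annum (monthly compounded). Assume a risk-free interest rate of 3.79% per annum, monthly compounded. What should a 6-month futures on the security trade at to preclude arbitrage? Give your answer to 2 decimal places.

F = S · (1+r/12)^(12T) / (1+q/12)^(12T)
= 944.21 × 1.019100 / 1.030121 = 944.21 × 0.989301
F = R$934.11

R$934.11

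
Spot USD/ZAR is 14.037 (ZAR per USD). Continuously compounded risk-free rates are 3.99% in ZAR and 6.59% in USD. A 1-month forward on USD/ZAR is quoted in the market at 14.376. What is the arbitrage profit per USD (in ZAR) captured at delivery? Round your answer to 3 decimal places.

0.369 per USD (in ZAR)

Fair forward: F* = S·e^(carry·T), with carry = (r_ZAR − r_USD) = 0.0399 − 0.0659 = -0.0260
F* = 14.037 · e^(-0.0260 × 1/12) = 14.037 · e^-0.002167 = 14.037 × 0.997835 = 14.0066
Market 14.376 > fair 14.0066: forward overpriced → cash-and-carry (buy spot, short the forward).
At maturity, profit = |F_mkt − F*| = |14.376 − 14.0066| = 0.369 per USD (in ZAR)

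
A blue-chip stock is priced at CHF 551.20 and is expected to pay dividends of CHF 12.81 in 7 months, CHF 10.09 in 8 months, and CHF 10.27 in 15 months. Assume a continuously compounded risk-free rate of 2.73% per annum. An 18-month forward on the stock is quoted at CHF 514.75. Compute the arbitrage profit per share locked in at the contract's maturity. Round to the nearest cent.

PV(dividends) I = 12.81·e^(−0.0273·7/12) + 10.09·e^(−0.0273·8/12) + 10.27·e^(−0.0273·15/12) = 32.4411
Fair forward F* = (S − I)·e^(rT) = (551.20 − 32.4411)·e^0.040950 = 518.7589 × 1.041800 = 540.4430
Market CHF 514.75 < fair 540.4430: forward underpriced → reverse cash-and-carry (short the stock, invest proceeds at r, pay the dividends, go long the forward).
Profit at T = |F_mkt − F*| = |514.75 − 540.4430| = CHF 25.69 per share

CHF 25.69 per share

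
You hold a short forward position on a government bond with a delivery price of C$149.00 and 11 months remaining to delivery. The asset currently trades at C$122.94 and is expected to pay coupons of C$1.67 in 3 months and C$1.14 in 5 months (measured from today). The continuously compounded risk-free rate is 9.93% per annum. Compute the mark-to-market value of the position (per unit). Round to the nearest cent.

PV(remaining coupons) I = 1.67·e^(−0.0993·3/12) + 1.14·e^(−0.0993·5/12) = 2.7228
Current forward F = (S − I)·e^(rT) = (122.94 − 2.7228)·e^(0.0993·11/12) = 120.2172 × 1.095296 = 131.6734
Value (long) = (F − K)·e^(−rT) = (131.6734 − 149.00) × 0.912995 = -15.8191
Short position value = −(long value) = C$15.82

C$15.82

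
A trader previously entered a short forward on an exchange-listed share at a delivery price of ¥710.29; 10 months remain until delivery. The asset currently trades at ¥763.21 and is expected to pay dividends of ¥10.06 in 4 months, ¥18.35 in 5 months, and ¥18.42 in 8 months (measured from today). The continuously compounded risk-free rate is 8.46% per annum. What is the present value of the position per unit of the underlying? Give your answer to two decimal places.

-¥56.37

PV(remaining dividends) I = 10.06·e^(−0.0846·4/12) + 18.35·e^(−0.0846·5/12) + 18.42·e^(−0.0846·8/12) = 44.9046
Current forward F = (S − I)·e^(rT) = (763.21 − 44.9046)·e^(0.0846·10/12) = 718.3054 × 1.073045 = 770.7740
Value (long) = (F − K)·e^(−rT) = (770.7740 − 710.29) × 0.931928 = 56.3667
Short position value = −(long value) = -¥56.37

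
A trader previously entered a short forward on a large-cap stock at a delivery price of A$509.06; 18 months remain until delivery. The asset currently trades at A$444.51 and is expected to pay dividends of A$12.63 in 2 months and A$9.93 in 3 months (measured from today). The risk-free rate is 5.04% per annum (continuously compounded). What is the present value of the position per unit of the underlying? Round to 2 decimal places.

PV(remaining dividends) I = 12.63·e^(−0.0504·2/12) + 9.93·e^(−0.0504·3/12) = 22.3300
Current forward F = (S − I)·e^(rT) = (444.51 − 22.3300)·e^(0.0504·18/12) = 422.1800 × 1.078531 = 455.3342
Value (long) = (F − K)·e^(−rT) = (455.3342 − 509.06) × 0.927187 = -49.8139
Short position value = −(long value) = A$49.81

A$49.81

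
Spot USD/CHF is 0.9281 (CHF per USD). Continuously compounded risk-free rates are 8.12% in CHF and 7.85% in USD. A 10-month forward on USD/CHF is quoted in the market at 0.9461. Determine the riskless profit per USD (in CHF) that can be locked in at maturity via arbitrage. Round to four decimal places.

Fair forward: F* = S·e^(carry·T), with carry = (r_CHF − r_USD) = 0.0812 − 0.0785 = 0.0027
F* = 0.9281 · e^(0.0027 × 10/12) = 0.9281 · e^0.002250 = 0.9281 × 1.002253 = 0.9302
Market 0.9461 > fair 0.9302: forward overpriced → cash-and-carry (buy spot, short the forward).
At maturity, profit = |F_mkt − F*| = |0.9461 − 0.9302| = 0.0159 per USD (in CHF)

0.0159 per USD (in CHF)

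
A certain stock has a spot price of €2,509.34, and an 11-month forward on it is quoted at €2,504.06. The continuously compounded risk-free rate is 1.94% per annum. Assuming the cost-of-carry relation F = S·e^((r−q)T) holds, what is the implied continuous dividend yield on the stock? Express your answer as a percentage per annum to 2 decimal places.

From F = S·e^((r−q)T): (r − q) = ln(F/S)/T
ln(2504.06/2509.34) = ln(0.997896) = -0.002106
(r − q) = -0.002106 / (11/12) = -0.002297
q = r − ln(F/S)/T = 0.0194 + 0.002297 = 0.021697
q = 2.17%

2.17%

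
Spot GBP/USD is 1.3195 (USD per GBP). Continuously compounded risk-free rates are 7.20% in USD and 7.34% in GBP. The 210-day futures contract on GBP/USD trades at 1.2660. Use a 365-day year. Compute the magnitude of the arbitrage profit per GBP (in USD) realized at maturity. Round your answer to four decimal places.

0.0524 per GBP (in USD)

Fair futures: F* = S·e^(carry·T), with carry = (r_USD − r_GBP) = 0.0720 − 0.0734 = -0.0014
F* = 1.3195 · e^(-0.0014 × 210/365) = 1.3195 · e^-0.000805 = 1.3195 × 0.999195 = 1.3184
Market 1.2660 < fair 1.3184: forward underpriced → reverse cash-and-carry (short spot, go long the forward).
At maturity, profit = |F_mkt − F*| = |1.2660 − 1.3184| = 0.0524 per GBP (in USD)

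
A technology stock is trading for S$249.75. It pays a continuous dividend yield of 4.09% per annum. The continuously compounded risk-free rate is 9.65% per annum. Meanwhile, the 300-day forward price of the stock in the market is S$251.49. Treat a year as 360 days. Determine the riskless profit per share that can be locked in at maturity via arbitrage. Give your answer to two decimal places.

S$10.10 per share

Fair forward: F* = S·e^(carry·T), with carry = (r − q) = 0.0965 − 0.0409 = 0.0556
F* = 249.75 · e^(0.0556 × 300/360) = 249.75 · e^0.046333 = 249.75 × 1.047423 = S$261.5939
Market S$251.49 < fair S$261.5939: forward underpriced → reverse cash-and-carry (short spot, go long the forward).
At maturity, profit = |F_mkt − F*| = |251.49 − 261.5939| = S$10.10 per share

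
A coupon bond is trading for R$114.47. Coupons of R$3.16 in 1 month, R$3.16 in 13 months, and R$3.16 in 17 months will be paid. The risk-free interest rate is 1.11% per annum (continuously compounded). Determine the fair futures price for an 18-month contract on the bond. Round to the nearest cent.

PV(coupons) I = 3.16·e^(−0.0111·1/12) + 3.16·e^(−0.0111·13/12) + 3.16·e^(−0.0111·17/12)
I = 3.1571 + 3.1222 + 3.1107 = 9.3900
F = (S − I)·e^(rT) = (114.47 − 9.3900) · e^(0.0111·18/12)
= 105.0800 · e^0.016650 = 105.0800 × 1.016789 = R$106.84

R$106.84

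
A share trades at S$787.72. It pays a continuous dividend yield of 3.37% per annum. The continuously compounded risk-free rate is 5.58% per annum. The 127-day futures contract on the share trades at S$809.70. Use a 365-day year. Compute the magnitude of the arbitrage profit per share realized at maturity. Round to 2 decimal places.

Fair futures: F* = S·e^(carry·T), with carry = (r − q) = 0.0558 − 0.0337 = 0.0221
F* = 787.72 · e^(0.0221 × 127/365) = 787.72 · e^0.007690 = 787.72 × 1.007720 = S$793.8012
Market S$809.70 > fair S$793.8012: forward overpriced → cash-and-carry (buy spot, short the forward).
At maturity, profit = |F_mkt − F*| = |809.70 − 793.8012| = S$15.90 per share

S$15.90 per share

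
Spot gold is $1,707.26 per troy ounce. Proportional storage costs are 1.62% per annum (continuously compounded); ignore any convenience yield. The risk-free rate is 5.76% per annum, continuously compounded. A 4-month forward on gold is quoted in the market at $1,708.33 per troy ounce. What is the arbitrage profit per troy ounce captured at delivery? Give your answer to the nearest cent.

Fair forward: F* = S·e^(carry·T), with carry = (r + u) = 0.0576 + 0.0162 = 0.0738
F* = 1707.26 · e^(0.0738 × 4/12) = 1707.26 · e^0.02460000 = 1707.26 × 1.02490508 = $1749.7794
Market $1708.33 < fair $1749.7794: forward underpriced → reverse cash-and-carry (short spot, go long the forward).
At maturity, profit = |F_mkt − F*| = |1708.33 − 1749.7794| = $41.45 per troy ounce

$41.45 per troy ounce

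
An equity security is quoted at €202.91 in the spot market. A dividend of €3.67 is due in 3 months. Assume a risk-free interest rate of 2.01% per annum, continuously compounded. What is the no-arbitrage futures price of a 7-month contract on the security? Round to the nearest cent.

PV(dividends) I = 3.67·e^(−0.0201·3/12)
I = 3.6516
F = (S − I)·e^(rT) = (202.91 − 3.6516) · e^(0.0201·7/12)
= 199.2584 · e^0.011725 = 199.2584 × 1.011794 = €201.61

€201.61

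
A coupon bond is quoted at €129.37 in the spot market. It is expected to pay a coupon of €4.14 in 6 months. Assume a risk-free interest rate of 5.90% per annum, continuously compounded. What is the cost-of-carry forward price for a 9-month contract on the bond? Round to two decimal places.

PV(coupons) I = 4.14·e^(−0.0590·6/12)
I = 4.0197
F = (S − I)·e^(rT) = (129.37 − 4.0197) · e^(0.0590·9/12)
= 125.3503 · e^0.044250 = 125.3503 × 1.045244 = €131.02

€131.02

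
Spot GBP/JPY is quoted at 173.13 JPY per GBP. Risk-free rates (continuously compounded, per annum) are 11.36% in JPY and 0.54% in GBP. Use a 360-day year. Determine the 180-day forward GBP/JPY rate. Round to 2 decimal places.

F = S·e^((r_JPY − r_GBP)T) = 173.13 · e^((0.1136 − 0.0054) × 180/360)
= 173.13 · e^0.054100 = 173.13 × 1.055590
F = 182.75 JPY per GBP

182.75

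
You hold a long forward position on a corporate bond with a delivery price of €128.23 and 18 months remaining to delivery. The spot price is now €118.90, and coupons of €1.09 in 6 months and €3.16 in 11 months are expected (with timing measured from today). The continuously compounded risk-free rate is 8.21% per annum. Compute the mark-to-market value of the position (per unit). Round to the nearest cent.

€1.55

PV(remaining coupons) I = 1.09·e^(−0.0821·6/12) + 3.16·e^(−0.0821·11/12) = 3.9771
Current forward F = (S − I)·e^(rT) = (118.90 − 3.9771)·e^(0.0821·18/12) = 114.9229 × 1.131054 = 129.9840
Value (long) = (F − K)·e^(−rT) = (129.9840 − 128.23) × 0.884131 = 1.5508
Value = €1.55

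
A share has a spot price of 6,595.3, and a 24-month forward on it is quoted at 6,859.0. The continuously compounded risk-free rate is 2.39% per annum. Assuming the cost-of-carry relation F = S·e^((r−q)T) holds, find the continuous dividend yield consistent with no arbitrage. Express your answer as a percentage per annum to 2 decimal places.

From F = S·e^((r−q)T): (r − q) = ln(F/S)/T
ln(6859.0/6595.3) = ln(1.039983) = 0.039204
(r − q) = 0.039204 / (24/12) = 0.019602
q = r − ln(F/S)/T = 0.0239 − 0.019602 = 0.004298
q = 0.43%

0.43%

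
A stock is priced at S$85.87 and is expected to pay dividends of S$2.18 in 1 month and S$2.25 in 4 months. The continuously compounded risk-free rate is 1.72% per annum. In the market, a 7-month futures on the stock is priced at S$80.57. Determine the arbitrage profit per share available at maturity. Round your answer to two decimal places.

PV(dividends) I = 2.18·e^(−0.0172·1/12) + 2.25·e^(−0.0172·4/12) = 4.4140
Fair futures F* = (S − I)·e^(rT) = (85.87 − 4.4140)·e^0.010033 = 81.4560 × 1.010083 = 82.2773
Market S$80.57 < fair 82.2773: forward underpriced → reverse cash-and-carry (short the stock, invest proceeds at r, pay the dividends, go long the forward).
Profit at T = |F_mkt − F*| = |80.57 − 82.2773| = S$1.71 per share

S$1.71 per share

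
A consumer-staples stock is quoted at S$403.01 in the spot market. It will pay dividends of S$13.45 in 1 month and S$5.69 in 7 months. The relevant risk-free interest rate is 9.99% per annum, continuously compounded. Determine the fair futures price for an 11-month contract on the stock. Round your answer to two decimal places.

PV(dividends) I = 13.45·e^(−0.0999·1/12) + 5.69·e^(−0.0999·7/12)
I = 13.3385 + 5.3679 = 18.7064
F = (S − I)·e^(rT) = (403.01 − 18.7064) · e^(0.0999·11/12)
= 384.3036 · e^0.091575 = 384.3036 × 1.095899 = S$421.16

S$421.16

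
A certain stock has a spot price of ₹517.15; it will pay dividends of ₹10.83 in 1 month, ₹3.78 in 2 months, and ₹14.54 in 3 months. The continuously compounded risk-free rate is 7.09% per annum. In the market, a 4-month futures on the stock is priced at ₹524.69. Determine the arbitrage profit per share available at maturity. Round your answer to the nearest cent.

PV(dividends) I = 10.83·e^(−0.0709·1/12) + 3.78·e^(−0.0709·2/12) + 14.54·e^(−0.0709·3/12) = 28.7863
Fair futures F* = (S − I)·e^(rT) = (517.15 − 28.7863)·e^0.023633 = 488.3637 × 1.023914 = 500.0424
Market ₹524.69 > fair 500.0424: forward overpriced → cash-and-carry (borrow at r, buy the stock and collect the dividends, short the forward).
Profit at T = |F_mkt − F*| = |524.69 − 500.0424| = ₹24.65 per share

₹24.65 per share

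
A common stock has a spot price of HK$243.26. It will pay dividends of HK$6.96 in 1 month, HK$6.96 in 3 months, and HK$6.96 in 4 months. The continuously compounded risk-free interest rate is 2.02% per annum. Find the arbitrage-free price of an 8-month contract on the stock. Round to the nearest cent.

HK$225.49

PV(dividends) I = 6.96·e^(−0.0202·1/12) + 6.96·e^(−0.0202·3/12) + 6.96·e^(−0.0202·4/12)
I = 6.9483 + 6.9249 + 6.9133 = 20.7865
F = (S − I)·e^(rT) = (243.26 − 20.7865) · e^(0.0202·8/12)
= 222.4735 · e^0.013467 = 222.4735 × 1.013558 = HK$225.49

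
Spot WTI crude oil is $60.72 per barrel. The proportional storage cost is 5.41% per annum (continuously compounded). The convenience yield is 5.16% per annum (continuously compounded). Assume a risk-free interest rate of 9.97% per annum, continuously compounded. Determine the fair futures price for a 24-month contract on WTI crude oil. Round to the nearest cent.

$74.49 per barrel

Net carry = r + u − y = 0.0997 + 0.0541 − 0.0516 = 0.1022
F = S·e^((r+u−y)T) = 60.72 · e^(0.1022 × 24/12) = 60.72 · e^0.204400
= 60.72 × 1.226789 = $74.49 per barrel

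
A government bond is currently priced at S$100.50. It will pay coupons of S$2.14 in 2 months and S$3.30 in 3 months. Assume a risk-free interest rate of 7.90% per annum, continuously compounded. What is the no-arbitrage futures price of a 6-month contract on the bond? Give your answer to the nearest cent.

PV(coupons) I = 2.14·e^(−0.0790·2/12) + 3.30·e^(−0.0790·3/12)
I = 2.1120 + 3.2355 = 5.3475
F = (S − I)·e^(rT) = (100.50 − 5.3475) · e^(0.0790·6/12)
= 95.1525 · e^0.039500 = 95.1525 × 1.040290 = S$98.99

S$98.99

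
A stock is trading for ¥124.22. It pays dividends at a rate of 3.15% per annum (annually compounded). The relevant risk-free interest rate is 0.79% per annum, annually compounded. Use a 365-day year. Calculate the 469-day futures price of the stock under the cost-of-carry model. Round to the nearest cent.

¥120.58

F = S · (1+r)^T / (1+q)^T
= 124.22 × 1.010162 / 1.040656 = 124.22 × 0.970697
F = ¥120.58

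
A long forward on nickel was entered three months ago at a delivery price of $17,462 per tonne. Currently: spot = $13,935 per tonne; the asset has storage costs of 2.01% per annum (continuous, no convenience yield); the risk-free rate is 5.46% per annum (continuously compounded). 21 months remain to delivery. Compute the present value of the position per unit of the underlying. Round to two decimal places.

-$1436.85 per tonne

Current fair forward for the remaining 21 months: F = S·e^((r + u)·T), (r + u) = 0.0546 + 0.0201 = 0.0747
F = 13935 · e^(0.0747 × 21/12) = 13935 × 1.13965433 = 15881.0831
Value of long forward = (F − K)·e^(−rT) = (15881.0831 − 17462) · e^(−0.0546·21/12)
= -1580.9169 × 0.90887292 = -1436.85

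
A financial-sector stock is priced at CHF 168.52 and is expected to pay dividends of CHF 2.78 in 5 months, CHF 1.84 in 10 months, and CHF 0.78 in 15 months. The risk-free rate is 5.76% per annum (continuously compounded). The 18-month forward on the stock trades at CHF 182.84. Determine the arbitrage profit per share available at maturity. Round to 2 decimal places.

CHF 4.77 per share

PV(dividends) I = 2.78·e^(−0.0576·5/12) + 1.84·e^(−0.0576·10/12) + 0.78·e^(−0.0576·15/12) = 5.1937
Fair forward F* = (S − I)·e^(rT) = (168.52 − 5.1937)·e^0.086400 = 163.3263 × 1.090242 = 178.0652
Market CHF 182.84 > fair 178.0652: forward overpriced → cash-and-carry (borrow at r, buy the stock and collect the dividends, short the forward).
Profit at T = |F_mkt − F*| = |182.84 − 178.0652| = CHF 4.77 per share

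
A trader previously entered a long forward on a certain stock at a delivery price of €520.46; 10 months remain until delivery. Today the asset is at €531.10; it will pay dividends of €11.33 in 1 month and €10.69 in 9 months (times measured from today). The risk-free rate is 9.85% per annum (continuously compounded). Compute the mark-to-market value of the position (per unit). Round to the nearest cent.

€30.49

PV(remaining dividends) I = 11.33·e^(−0.0985·1/12) + 10.69·e^(−0.0985·9/12) = 21.1661
Current forward F = (S − I)·e^(rT) = (531.10 − 21.1661)·e^(0.0985·10/12) = 509.9339 × 1.085546 = 553.5567
Value (long) = (F − K)·e^(−rT) = (553.5567 − 520.46) × 0.921195 = 30.4885
Value = €30.49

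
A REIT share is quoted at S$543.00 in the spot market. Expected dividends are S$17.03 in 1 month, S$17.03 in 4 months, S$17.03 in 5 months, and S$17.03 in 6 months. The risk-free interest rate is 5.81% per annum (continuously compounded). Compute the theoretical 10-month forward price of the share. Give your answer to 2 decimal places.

S$499.81

PV(dividends) I = 17.03·e^(−0.0581·1/12) + 17.03·e^(−0.0581·4/12) + 17.03·e^(−0.0581·5/12) + 17.03·e^(−0.0581·6/12)
I = 16.9477 + 16.7034 + 16.6227 + 16.5424 = 66.8162
F = (S − I)·e^(rT) = (543.00 − 66.8162) · e^(0.0581·10/12)
= 476.1838 · e^0.048417 = 476.1838 × 1.049608 = S$499.81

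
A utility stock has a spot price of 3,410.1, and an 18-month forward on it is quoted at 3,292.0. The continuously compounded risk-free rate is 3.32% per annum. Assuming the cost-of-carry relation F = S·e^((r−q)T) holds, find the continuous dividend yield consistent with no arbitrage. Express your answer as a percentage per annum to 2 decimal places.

From F = S·e^((r−q)T): (r − q) = ln(F/S)/T
ln(3292.0/3410.1) = ln(0.965368) = -0.035246
(r − q) = -0.035246 / (18/12) = -0.023497
q = r − ln(F/S)/T = 0.0332 + 0.023497 = 0.056697
q = 5.67%

5.67%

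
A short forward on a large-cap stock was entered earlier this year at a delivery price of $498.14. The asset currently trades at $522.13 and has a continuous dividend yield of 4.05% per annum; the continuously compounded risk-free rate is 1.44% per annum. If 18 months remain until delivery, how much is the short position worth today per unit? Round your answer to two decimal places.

-$3.86

Current fair forward for the remaining 18 months: F = S·e^((r − q)·T), (r − q) = 0.0144 − 0.0405 = -0.0261
F = 522.13 · e^(-0.0261 × 18/12) = 522.13 × 0.961606 = 502.0833
Value of long forward = (F − K)·e^(−rT) = (502.0833 − 498.14) · e^(−0.0144·18/12)
= 3.9433 × 0.978632 = 3.86
Short position value = −(long value) = -$3.86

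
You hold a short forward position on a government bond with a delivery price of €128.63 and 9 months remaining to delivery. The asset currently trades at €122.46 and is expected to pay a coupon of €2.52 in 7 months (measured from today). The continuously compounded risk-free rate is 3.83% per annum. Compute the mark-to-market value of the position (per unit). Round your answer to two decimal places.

€4.99

PV(remaining coupons) I = 2.52·e^(−0.0383·7/12) = 2.4643
Current forward F = (S − I)·e^(rT) = (122.46 − 2.4643)·e^(0.0383·9/12) = 119.9957 × 1.029142 = 123.4926
Value (long) = (F − K)·e^(−rT) = (123.4926 − 128.63) × 0.971684 = -4.9919
Short position value = −(long value) = €4.99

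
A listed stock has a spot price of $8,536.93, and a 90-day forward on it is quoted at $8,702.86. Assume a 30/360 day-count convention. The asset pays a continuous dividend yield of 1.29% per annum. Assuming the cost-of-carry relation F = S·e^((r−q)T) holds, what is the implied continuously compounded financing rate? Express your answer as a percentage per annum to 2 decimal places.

8.99%

From F = S·e^((r−q)T): (r − q) = ln(F/S)/T
ln(8702.86/8536.93) = ln(1.019437) = 0.019251
(r − q) = 0.019251 / (90/360) = 0.077004
r = ln(F/S)/T + q = 0.077004 + 0.0129 = 0.089904
r = 8.99%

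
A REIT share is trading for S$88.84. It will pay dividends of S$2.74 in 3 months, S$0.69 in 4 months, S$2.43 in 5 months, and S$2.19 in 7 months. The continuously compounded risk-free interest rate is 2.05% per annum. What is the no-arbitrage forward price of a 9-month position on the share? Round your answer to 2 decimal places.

S$82.11

PV(dividends) I = 2.74·e^(−0.0205·3/12) + 0.69·e^(−0.0205·4/12) + 2.43·e^(−0.0205·5/12) + 2.19·e^(−0.0205·7/12)
I = 2.7260 + 0.6853 + 2.4093 + 2.1640 = 7.9846
F = (S − I)·e^(rT) = (88.84 − 7.9846) · e^(0.0205·9/12)
= 80.8554 · e^0.015375 = 80.8554 × 1.015494 = S$82.11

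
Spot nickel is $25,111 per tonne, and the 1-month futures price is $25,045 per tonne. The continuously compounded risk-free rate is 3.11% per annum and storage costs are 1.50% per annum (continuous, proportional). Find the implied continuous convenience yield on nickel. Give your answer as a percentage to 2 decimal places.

F = S·e^((r+u−y)T) ⇒ (r+u−y) = ln(F/S)/T
ln(25045/25111) = -0.002632; /T ⇒ -0.031584
y = r + u − ln(F/S)/T = 0.0311 + 0.0150 + 0.031584 = 0.077684
y = 7.77%

7.77%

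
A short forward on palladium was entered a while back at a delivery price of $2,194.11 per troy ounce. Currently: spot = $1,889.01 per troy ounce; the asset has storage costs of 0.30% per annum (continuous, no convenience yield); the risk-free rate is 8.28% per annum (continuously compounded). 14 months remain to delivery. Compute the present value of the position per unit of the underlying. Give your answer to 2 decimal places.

Current fair forward for the remaining 14 months: F = S·e^((r + u)·T), (r + u) = 0.0828 + 0.0030 = 0.0858
F = 1889.01 · e^(0.0858 × 14/12) = 1889.01 × 1.10528144 = 2087.8877
Value of long forward = (F − K)·e^(−rT) = (2087.8877 − 2194.11) · e^(−0.0828·14/12)
= -106.2223 × 0.90791910 = -96.44
Short position value = −(long value) = $96.44

$96.44 per troy ounce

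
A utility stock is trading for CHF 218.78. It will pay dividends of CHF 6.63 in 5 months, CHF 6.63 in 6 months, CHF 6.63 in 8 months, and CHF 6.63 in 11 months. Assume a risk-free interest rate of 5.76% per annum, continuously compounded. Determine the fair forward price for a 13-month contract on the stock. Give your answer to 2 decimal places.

CHF 205.64

PV(dividends) I = 6.63·e^(−0.0576·5/12) + 6.63·e^(−0.0576·6/12) + 6.63·e^(−0.0576·8/12) + 6.63·e^(−0.0576·11/12)
I = 6.4728 + 6.4418 + 6.3802 + 6.2890 = 25.5838
F = (S − I)·e^(rT) = (218.78 − 25.5838) · e^(0.0576·13/12)
= 193.1962 · e^0.062400 = 193.1962 × 1.064388 = CHF 205.64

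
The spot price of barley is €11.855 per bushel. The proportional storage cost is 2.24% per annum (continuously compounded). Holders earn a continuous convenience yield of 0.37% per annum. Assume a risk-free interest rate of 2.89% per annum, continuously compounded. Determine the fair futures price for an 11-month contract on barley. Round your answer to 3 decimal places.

Net carry = r + u − y = 0.0289 + 0.0224 − 0.0037 = 0.0476
F = S·e^((r+u−y)T) = 11.855 · e^(0.0476 × 11/12) = 11.855 · e^0.043633
= 11.855 × 1.044599 = €12.384 per bushel

€12.384 per bushel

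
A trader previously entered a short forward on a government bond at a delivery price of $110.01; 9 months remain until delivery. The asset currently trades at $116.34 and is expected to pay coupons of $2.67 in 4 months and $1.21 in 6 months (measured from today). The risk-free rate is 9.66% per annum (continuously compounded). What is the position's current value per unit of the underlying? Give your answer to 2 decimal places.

PV(remaining coupons) I = 2.67·e^(−0.0966·4/12) + 1.21·e^(−0.0966·6/12) = 3.7383
Current forward F = (S − I)·e^(rT) = (116.34 − 3.7383)·e^(0.0966·9/12) = 112.6017 × 1.075139 = 121.0625
Value (long) = (F − K)·e^(−rT) = (121.0625 − 110.01) × 0.930112 = 10.2801
Short position value = −(long value) = -$10.28

-$10.28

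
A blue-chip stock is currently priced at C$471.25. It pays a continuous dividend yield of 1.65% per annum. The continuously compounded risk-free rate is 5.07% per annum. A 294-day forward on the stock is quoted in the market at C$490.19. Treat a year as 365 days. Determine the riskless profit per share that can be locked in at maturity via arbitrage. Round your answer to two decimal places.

Fair forward: F* = S·e^(carry·T), with carry = (r − q) = 0.0507 − 0.0165 = 0.0342
F* = 471.25 · e^(0.0342 × 294/365) = 471.25 · e^0.027547 = 471.25 × 1.027930 = C$484.4120
Market C$490.19 > fair C$484.4120: forward overpriced → cash-and-carry (buy spot, short the forward).
At maturity, profit = |F_mkt − F*| = |490.19 − 484.4120| = C$5.78 per share

C$5.78 per share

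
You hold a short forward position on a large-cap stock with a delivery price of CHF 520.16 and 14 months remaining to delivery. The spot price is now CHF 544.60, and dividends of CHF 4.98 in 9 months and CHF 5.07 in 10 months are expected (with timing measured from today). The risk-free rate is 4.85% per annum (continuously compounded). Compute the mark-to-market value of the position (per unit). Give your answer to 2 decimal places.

PV(remaining dividends) I = 4.98·e^(−0.0485·9/12) + 5.07·e^(−0.0485·10/12) = 9.6713
Current forward F = (S − I)·e^(rT) = (544.60 − 9.6713)·e^(0.0485·14/12) = 534.9287 × 1.058215 = 566.0696
Value (long) = (F − K)·e^(−rT) = (566.0696 − 520.16) × 0.944988 = 43.3840
Short position value = −(long value) = -CHF 43.38

-CHF 43.38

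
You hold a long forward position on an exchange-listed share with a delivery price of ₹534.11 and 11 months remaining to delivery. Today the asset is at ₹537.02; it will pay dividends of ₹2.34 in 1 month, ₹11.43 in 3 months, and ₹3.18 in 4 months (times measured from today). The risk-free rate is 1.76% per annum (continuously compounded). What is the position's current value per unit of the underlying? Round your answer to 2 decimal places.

-₹5.42

PV(remaining dividends) I = 2.34·e^(−0.0176·1/12) + 11.43·e^(−0.0176·3/12) + 3.18·e^(−0.0176·4/12) = 16.8778
Current forward F = (S − I)·e^(rT) = (537.02 − 16.8778)·e^(0.0176·11/12) = 520.1422 × 1.016264 = 528.6018
Value (long) = (F − K)·e^(−rT) = (528.6018 − 534.11) × 0.983996 = -5.4200
Value = -₹5.42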